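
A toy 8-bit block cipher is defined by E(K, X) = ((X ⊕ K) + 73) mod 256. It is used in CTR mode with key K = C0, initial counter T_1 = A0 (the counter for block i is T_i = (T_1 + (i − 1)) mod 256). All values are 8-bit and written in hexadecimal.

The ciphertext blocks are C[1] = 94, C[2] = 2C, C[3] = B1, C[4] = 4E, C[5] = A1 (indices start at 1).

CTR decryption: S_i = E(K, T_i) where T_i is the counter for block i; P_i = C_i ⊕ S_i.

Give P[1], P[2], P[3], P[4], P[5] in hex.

P[1]: T = A0, S = E(K, T) = D3; 94 ⊕ D3 = 47.
P[2]: T = A1, S = E(K, T) = D4; 2C ⊕ D4 = F8.
P[3]: T = A2, S = E(K, T) = D5; B1 ⊕ D5 = 64.
P[4]: T = A3, S = E(K, T) = D6; 4E ⊕ D6 = 98.
P[5]: T = A4, S = E(K, T) = D7; A1 ⊕ D7 = 76.

P[1] = 47, P[2] = F8, P[3] = 64, P[4] = 98, P[5] = 76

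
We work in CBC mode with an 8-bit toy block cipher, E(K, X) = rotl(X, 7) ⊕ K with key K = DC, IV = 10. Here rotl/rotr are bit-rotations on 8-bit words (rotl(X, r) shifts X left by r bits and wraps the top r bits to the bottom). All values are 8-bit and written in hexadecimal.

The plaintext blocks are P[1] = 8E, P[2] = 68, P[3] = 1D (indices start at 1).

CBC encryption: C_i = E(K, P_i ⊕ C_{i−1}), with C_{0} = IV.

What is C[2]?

C[2] = 21

C[1]: P[1] ⊕ 10 = 9E; E(K, 9E) = 93.
C[2]: P[2] ⊕ 93 = FB; E(K, FB) = 21.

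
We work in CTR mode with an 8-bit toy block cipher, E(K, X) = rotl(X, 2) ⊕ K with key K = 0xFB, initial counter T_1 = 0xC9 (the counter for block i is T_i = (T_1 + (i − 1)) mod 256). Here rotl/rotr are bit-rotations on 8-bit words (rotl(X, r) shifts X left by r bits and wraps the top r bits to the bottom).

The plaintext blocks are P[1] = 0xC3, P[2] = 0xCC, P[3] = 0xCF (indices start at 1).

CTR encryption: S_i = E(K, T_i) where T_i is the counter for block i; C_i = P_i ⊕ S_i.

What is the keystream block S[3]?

0xD4

C[1]: T = 0xC9, S = E(K, T) = 0xDC; 0xC3 ⊕ 0xDC = 0x1F.
C[2]: T = 0xCA, S = E(K, T) = 0xD0; 0xCC ⊕ 0xD0 = 0x1C.
C[3]: T = 0xCB, S = E(K, T) = 0xD4; 0xCF ⊕ 0xD4 = 0x1B.
So S[3] = 0xD4.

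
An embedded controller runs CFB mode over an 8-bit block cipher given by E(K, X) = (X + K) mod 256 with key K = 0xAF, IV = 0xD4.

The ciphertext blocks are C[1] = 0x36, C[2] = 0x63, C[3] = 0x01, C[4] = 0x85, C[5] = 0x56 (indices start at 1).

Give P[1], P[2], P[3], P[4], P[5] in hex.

CFB decryption: P_i = C_i ⊕ E(K, C_{i−1}), with C_{0} = IV.
P[1]: E(K, 0xD4) = 0x83; 0x36 ⊕ 0x83 = 0xB5.
P[2]: E(K, 0x36) = 0xE5; 0x63 ⊕ 0xE5 = 0x86.
P[3]: E(K, 0x63) = 0x12; 0x01 ⊕ 0x12 = 0x13.
P[4]: E(K, 0x01) = 0xB0; 0x85 ⊕ 0xB0 = 0x35.
P[5]: E(K, 0x85) = 0x34; 0x56 ⊕ 0x34 = 0x62.

P[1] = 0xB5, P[2] = 0x86, P[3] = 0x13, P[4] = 0x35, P[5] = 0x62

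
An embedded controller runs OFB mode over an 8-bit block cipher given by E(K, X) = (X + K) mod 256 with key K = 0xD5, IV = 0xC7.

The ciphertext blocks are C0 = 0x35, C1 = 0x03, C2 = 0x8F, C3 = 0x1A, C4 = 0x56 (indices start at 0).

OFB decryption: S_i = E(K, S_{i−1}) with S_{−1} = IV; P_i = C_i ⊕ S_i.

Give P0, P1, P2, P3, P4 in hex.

P0: S = E(K, 0xC7) = 0x9C; 0x35 ⊕ 0x9C = 0xA9.
P1: S = E(K, 0x9C) = 0x71; 0x03 ⊕ 0x71 = 0x72.
P2: S = E(K, 0x71) = 0x46; 0x8F ⊕ 0x46 = 0xC9.
P3: S = E(K, 0x46) = 0x1B; 0x1A ⊕ 0x1B = 0x01.
P4: S = E(K, 0x1B) = 0xF0; 0x56 ⊕ 0xF0 = 0xA6.

P0 = 0xA9, P1 = 0x72, P2 = 0xC9, P3 = 0x01, P4 = 0xA6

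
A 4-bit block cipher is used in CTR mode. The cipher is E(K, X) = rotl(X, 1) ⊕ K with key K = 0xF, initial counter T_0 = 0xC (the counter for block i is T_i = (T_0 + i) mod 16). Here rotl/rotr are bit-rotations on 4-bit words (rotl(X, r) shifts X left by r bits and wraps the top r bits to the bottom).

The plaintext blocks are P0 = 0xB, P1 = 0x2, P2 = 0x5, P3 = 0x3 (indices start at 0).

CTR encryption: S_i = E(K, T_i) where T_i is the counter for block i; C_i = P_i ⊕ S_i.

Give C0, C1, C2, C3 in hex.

C0 = 0xD, C1 = 0x6, C2 = 0x7, C3 = 0x3

C0: T = 0xC, S = E(K, T) = 0x6; 0xB ⊕ 0x6 = 0xD.
C1: T = 0xD, S = E(K, T) = 0x4; 0x2 ⊕ 0x4 = 0x6.
C2: T = 0xE, S = E(K, T) = 0x2; 0x5 ⊕ 0x2 = 0x7.
C3: T = 0xF, S = E(K, T) = 0x0; 0x3 ⊕ 0x0 = 0x3.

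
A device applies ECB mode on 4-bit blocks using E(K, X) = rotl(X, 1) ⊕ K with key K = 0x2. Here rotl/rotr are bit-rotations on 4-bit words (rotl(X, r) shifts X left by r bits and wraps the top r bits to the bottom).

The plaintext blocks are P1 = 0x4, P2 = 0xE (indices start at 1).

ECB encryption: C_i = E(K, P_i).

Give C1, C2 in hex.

C1: E(K, 0x4) = 0xA.
C2: E(K, 0xE) = 0xF.

C1 = 0xA, C2 = 0xF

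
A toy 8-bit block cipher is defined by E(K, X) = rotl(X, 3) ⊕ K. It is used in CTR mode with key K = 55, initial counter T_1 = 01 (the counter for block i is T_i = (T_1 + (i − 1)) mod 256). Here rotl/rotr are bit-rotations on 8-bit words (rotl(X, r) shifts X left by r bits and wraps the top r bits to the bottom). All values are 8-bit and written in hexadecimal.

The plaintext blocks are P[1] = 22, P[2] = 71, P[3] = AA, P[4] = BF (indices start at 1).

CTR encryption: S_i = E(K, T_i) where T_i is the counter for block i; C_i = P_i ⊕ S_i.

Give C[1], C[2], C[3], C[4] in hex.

C[1] = 7F, C[2] = 34, C[3] = E7, C[4] = CA

C[1]: T = 01, S = E(K, T) = 5D; 22 ⊕ 5D = 7F.
C[2]: T = 02, S = E(K, T) = 45; 71 ⊕ 45 = 34.
C[3]: T = 03, S = E(K, T) = 4D; AA ⊕ 4D = E7.
C[4]: T = 04, S = E(K, T) = 75; BF ⊕ 75 = CA.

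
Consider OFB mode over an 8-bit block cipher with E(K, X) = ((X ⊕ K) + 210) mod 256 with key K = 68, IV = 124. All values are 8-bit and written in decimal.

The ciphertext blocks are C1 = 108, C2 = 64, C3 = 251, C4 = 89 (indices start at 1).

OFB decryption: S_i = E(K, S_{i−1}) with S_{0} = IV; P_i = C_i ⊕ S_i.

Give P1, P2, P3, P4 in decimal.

P1 = 102, P2 = 96, P3 = 205, P4 = 29

P1: S = E(K, 124) = 10; 108 ⊕ 10 = 102.
P2: S = E(K, 10) = 32; 64 ⊕ 32 = 96.
P3: S = E(K, 32) = 54; 251 ⊕ 54 = 205.
P4: S = E(K, 54) = 68; 89 ⊕ 68 = 29.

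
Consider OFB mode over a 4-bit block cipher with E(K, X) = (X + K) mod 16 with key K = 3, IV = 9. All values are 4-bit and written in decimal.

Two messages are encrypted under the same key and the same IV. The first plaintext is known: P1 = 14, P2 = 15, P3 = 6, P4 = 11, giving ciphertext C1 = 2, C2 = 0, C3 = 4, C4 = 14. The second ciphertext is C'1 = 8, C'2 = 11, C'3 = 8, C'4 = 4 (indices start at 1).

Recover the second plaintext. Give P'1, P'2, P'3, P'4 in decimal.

P'1 = 4, P'2 = 4, P'3 = 10, P'4 = 1

In OFB with a reused IV, both messages share the same keystream S_i, so C_i ⊕ C'_i = P_i ⊕ P'_i and thus P'_i = P_i ⊕ C_i ⊕ C'_i.
P'1: 14 ⊕ 2 ⊕ 8 = 4.
P'2: 15 ⊕ 0 ⊕ 11 = 4.
P'3: 6 ⊕ 4 ⊕ 8 = 10.
P'4: 11 ⊕ 14 ⊕ 4 = 1.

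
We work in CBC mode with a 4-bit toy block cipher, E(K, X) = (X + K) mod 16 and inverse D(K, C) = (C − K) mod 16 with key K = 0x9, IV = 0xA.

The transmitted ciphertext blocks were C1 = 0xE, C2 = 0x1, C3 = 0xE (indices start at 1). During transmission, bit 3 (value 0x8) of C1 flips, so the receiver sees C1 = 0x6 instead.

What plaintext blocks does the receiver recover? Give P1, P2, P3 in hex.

P1 = 0x7, P2 = 0xE, P3 = 0x4

CBC decryption: P_i = D(K, C_i) ⊕ C_{i−1}, with C_{0} = IV.
Only C1 changed, to 0x6. In CBC, a change in C_i garbles P_i and flips the same bit in P_{i+1}. Decrypting the received ciphertext:
P1: D(K, 0x6) = 0xD; 0xD ⊕ 0xA = 0x7.
P2: D(K, 0x1) = 0x8; 0x8 ⊕ 0x6 = 0xE.
P3: D(K, 0xE) = 0x5; 0x5 ⊕ 0x1 = 0x4.
Blocks that differ from the original plaintext: P1, P2.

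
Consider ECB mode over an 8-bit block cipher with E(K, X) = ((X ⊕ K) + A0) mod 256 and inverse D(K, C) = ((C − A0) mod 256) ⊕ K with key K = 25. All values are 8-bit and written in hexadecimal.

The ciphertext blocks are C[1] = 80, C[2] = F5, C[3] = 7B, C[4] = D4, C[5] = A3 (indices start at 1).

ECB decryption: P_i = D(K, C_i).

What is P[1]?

P[1]: D(K, 80) = C5.

P[1] = C5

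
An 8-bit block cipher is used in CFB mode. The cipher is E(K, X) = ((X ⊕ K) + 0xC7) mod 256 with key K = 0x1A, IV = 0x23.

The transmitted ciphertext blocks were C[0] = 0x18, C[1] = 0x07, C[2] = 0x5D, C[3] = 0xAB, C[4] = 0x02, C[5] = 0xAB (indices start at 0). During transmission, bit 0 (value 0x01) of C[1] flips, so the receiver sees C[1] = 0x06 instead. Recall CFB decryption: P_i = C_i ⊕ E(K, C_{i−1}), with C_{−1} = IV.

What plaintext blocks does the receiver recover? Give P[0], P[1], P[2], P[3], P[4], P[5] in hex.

Only C[1] changed, to 0x06. In CFB, a change in C_i flips the same bit in P_i and garbles P_{i+1}. Decrypting the received ciphertext:
P[0]: E(K, 0x23) = 0x00; 0x18 ⊕ 0x00 = 0x18.
P[1]: E(K, 0x18) = 0xC9; 0x06 ⊕ 0xC9 = 0xCF.
P[2]: E(K, 0x06) = 0xE3; 0x5D ⊕ 0xE3 = 0xBE.
P[3]: E(K, 0x5D) = 0x0E; 0xAB ⊕ 0x0E = 0xA5.
P[4]: E(K, 0xAB) = 0x78; 0x02 ⊕ 0x78 = 0x7A.
P[5]: E(K, 0x02) = 0xDF; 0xAB ⊕ 0xDF = 0x74.
Blocks that differ from the original plaintext: P[1], P[2].

P[0] = 0x18, P[1] = 0xCF, P[2] = 0xBE, P[3] = 0xA5, P[4] = 0x7A, P[5] = 0x74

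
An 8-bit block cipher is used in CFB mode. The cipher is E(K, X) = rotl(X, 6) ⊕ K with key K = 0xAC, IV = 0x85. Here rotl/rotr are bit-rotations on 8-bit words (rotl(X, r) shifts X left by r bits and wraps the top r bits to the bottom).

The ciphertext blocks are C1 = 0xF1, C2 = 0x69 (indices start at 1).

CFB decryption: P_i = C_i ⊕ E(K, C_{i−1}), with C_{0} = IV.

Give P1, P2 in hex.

P1 = 0x3C, P2 = 0xB9

P1: E(K, 0x85) = 0xCD; 0xF1 ⊕ 0xCD = 0x3C.
P2: E(K, 0xF1) = 0xD0; 0x69 ⊕ 0xD0 = 0xB9.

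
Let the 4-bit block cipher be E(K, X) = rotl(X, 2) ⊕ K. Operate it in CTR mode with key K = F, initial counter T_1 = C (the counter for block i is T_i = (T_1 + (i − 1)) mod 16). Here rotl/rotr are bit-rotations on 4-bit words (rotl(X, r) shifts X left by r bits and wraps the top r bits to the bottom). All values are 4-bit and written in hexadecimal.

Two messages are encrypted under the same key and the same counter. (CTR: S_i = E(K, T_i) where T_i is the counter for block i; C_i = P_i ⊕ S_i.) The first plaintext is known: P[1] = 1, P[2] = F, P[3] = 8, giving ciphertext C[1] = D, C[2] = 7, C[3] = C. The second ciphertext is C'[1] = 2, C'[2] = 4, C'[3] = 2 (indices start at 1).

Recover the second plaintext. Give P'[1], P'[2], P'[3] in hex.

P'[1] = E, P'[2] = C, P'[3] = 6

In CTR with a reused counter, both messages share the same keystream S_i, so C_i ⊕ C'_i = P_i ⊕ P'_i and thus P'_i = P_i ⊕ C_i ⊕ C'_i.
P'[1]: 1 ⊕ D ⊕ 2 = E.
P'[2]: F ⊕ 7 ⊕ 4 = C.
P'[3]: 8 ⊕ C ⊕ 2 = 6.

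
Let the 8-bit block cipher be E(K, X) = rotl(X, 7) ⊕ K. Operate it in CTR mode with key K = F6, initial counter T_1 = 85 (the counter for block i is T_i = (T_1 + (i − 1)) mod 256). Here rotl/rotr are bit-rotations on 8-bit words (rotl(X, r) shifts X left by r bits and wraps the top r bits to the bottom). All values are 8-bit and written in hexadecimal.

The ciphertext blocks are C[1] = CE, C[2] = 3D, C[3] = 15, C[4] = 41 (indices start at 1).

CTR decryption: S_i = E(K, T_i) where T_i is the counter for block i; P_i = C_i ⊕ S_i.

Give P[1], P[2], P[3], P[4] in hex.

P[1] = FA, P[2] = 88, P[3] = 20, P[4] = F3

P[1]: T = 85, S = E(K, T) = 34; CE ⊕ 34 = FA.
P[2]: T = 86, S = E(K, T) = B5; 3D ⊕ B5 = 88.
P[3]: T = 87, S = E(K, T) = 35; 15 ⊕ 35 = 20.
P[4]: T = 88, S = E(K, T) = B2; 41 ⊕ B2 = F3.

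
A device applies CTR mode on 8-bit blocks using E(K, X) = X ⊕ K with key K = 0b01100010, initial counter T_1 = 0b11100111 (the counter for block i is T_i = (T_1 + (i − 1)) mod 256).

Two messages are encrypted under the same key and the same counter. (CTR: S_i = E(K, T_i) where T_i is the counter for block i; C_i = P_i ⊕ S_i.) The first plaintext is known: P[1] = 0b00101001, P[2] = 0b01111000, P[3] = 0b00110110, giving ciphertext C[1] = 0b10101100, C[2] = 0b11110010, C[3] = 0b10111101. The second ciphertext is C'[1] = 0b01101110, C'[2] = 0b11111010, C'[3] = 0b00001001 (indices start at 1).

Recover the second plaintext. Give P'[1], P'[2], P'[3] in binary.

In CTR with a reused counter, both messages share the same keystream S_i, so C_i ⊕ C'_i = P_i ⊕ P'_i and thus P'_i = P_i ⊕ C_i ⊕ C'_i.
P'[1]: 0b00101001 ⊕ 0b10101100 ⊕ 0b01101110 = 0b11101011.
P'[2]: 0b01111000 ⊕ 0b11110010 ⊕ 0b11111010 = 0b01110000.
P'[3]: 0b00110110 ⊕ 0b10111101 ⊕ 0b00001001 = 0b10000010.

P'[1] = 0b11101011, P'[2] = 0b01110000, P'[3] = 0b10000010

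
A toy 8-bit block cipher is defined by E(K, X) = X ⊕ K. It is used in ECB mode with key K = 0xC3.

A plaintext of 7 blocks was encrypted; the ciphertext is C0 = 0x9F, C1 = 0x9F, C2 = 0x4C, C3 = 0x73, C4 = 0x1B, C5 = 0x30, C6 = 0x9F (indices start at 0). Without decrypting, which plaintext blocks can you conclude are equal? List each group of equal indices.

ECB encrypts each block independently with the same key, so equal ciphertext blocks imply equal plaintext blocks.
C0 = C1 = C6 = 0x9F, so P0 = P1 = P6.

P0 = P1 = P6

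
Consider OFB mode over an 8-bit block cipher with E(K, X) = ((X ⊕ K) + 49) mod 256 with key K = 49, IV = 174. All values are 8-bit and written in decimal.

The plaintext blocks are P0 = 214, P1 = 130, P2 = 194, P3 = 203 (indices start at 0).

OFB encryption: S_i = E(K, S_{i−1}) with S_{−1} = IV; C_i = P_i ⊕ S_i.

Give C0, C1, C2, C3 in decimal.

C0: S = E(K, 174) = 208; 214 ⊕ 208 = 6.
C1: S = E(K, 208) = 18; 130 ⊕ 18 = 144.
C2: S = E(K, 18) = 84; 194 ⊕ 84 = 150.
C3: S = E(K, 84) = 150; 203 ⊕ 150 = 93.

C0 = 6, C1 = 144, C2 = 150, C3 = 93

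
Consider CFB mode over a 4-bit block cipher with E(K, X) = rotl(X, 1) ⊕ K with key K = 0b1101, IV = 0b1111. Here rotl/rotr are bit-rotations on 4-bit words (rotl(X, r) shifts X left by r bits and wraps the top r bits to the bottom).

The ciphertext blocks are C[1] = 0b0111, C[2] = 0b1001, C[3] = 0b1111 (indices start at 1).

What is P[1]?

CFB decryption: P_i = C_i ⊕ E(K, C_{i−1}), with C_{0} = IV.
P[1]: E(K, 0b1111) = 0b0010; 0b0111 ⊕ 0b0010 = 0b0101.

P[1] = 0b0101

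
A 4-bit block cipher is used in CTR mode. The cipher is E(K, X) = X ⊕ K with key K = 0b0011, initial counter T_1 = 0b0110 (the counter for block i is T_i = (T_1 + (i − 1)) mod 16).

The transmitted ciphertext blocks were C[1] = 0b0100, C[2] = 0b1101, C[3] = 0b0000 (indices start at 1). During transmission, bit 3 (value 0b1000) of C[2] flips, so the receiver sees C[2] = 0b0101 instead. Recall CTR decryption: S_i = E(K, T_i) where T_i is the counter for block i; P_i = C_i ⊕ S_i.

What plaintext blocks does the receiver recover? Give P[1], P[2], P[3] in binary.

Only C[2] changed, to 0b0101. In CTR, a change in C_i flips the same bit in P_i only; the keystream is unaffected. Decrypting the received ciphertext:
P[1]: T = 0b0110, S = E(K, T) = 0b0101; 0b0100 ⊕ 0b0101 = 0b0001.
P[2]: T = 0b0111, S = E(K, T) = 0b0100; 0b0101 ⊕ 0b0100 = 0b0001.
P[3]: T = 0b1000, S = E(K, T) = 0b1011; 0b0000 ⊕ 0b1011 = 0b1011.
Blocks that differ from the original plaintext: P[2].

P[1] = 0b0001, P[2] = 0b0001, P[3] = 0b1011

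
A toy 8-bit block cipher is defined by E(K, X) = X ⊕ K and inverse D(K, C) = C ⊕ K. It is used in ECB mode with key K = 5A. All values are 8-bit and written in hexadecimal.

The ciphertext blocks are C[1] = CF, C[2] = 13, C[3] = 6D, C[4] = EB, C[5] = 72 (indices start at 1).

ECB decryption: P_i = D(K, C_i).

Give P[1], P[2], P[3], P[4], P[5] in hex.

P[1]: D(K, CF) = 95.
P[2]: D(K, 13) = 49.
P[3]: D(K, 6D) = 37.
P[4]: D(K, EB) = B1.
P[5]: D(K, 72) = 28.

P[1] = 95, P[2] = 49, P[3] = 37, P[4] = B1, P[5] = 28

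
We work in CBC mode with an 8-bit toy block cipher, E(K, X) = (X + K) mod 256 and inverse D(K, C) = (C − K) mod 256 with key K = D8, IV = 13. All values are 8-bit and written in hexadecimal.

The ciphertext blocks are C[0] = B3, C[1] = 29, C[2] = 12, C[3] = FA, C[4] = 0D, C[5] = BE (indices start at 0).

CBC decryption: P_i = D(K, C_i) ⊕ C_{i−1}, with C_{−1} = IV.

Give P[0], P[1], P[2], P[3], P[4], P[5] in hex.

P[0]: D(K, B3) = DB; DB ⊕ 13 = C8.
P[1]: D(K, 29) = 51; 51 ⊕ B3 = E2.
P[2]: D(K, 12) = 3A; 3A ⊕ 29 = 13.
P[3]: D(K, FA) = 22; 22 ⊕ 12 = 30.
P[4]: D(K, 0D) = 35; 35 ⊕ FA = CF.
P[5]: D(K, BE) = E6; E6 ⊕ 0D = EB.

P[0] = C8, P[1] = E2, P[2] = 13, P[3] = 30, P[4] = CF, P[5] = EB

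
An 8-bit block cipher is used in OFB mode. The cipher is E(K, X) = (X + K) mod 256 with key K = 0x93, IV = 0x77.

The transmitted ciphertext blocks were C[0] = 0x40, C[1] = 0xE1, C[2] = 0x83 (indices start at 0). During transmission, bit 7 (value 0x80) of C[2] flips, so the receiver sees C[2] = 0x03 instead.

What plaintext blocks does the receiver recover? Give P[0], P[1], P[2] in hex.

OFB decryption: S_i = E(K, S_{i−1}) with S_{−1} = IV; P_i = C_i ⊕ S_i.
Only C[2] changed, to 0x03. In OFB, a change in C_i flips the same bit in P_i only; the keystream is unaffected. Decrypting the received ciphertext:
P[0]: S = E(K, 0x77) = 0x0A; 0x40 ⊕ 0x0A = 0x4A.
P[1]: S = E(K, 0x0A) = 0x9D; 0xE1 ⊕ 0x9D = 0x7C.
P[2]: S = E(K, 0x9D) = 0x30; 0x03 ⊕ 0x30 = 0x33.
Blocks that differ from the original plaintext: P[2].

P[0] = 0x4A, P[1] = 0x7C, P[2] = 0x33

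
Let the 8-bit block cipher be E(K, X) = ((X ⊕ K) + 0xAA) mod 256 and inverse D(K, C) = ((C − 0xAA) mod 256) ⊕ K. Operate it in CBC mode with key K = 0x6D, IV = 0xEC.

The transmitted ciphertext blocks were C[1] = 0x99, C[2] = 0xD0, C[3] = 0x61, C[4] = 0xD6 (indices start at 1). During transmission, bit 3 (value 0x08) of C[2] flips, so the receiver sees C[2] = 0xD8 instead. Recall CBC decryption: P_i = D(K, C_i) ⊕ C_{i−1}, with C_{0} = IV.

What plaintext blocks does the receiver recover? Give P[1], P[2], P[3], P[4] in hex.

Only C[2] changed, to 0xD8. In CBC, a change in C_i garbles P_i and flips the same bit in P_{i+1}. Decrypting the received ciphertext:
P[1]: D(K, 0x99) = 0x82; 0x82 ⊕ 0xEC = 0x6E.
P[2]: D(K, 0xD8) = 0x43; 0x43 ⊕ 0x99 = 0xDA.
P[3]: D(K, 0x61) = 0xDA; 0xDA ⊕ 0xD8 = 0x02.
P[4]: D(K, 0xD6) = 0x41; 0x41 ⊕ 0x61 = 0x20.
Blocks that differ from the original plaintext: P[2], P[3].

P[1] = 0x6E, P[2] = 0xDA, P[3] = 0x02, P[4] = 0x20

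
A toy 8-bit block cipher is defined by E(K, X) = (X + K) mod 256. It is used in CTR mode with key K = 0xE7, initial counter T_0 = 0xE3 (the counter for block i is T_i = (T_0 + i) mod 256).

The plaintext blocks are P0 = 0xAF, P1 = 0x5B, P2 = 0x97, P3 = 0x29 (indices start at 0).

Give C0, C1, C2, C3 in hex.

C0 = 0x65, C1 = 0x90, C2 = 0x5B, C3 = 0xE4

CTR encryption: S_i = E(K, T_i) where T_i is the counter for block i; C_i = P_i ⊕ S_i.
C0: T = 0xE3, S = E(K, T) = 0xCA; 0xAF ⊕ 0xCA = 0x65.
C1: T = 0xE4, S = E(K, T) = 0xCB; 0x5B ⊕ 0xCB = 0x90.
C2: T = 0xE5, S = E(K, T) = 0xCC; 0x97 ⊕ 0xCC = 0x5B.
C3: T = 0xE6, S = E(K, T) = 0xCD; 0x29 ⊕ 0xCD = 0xE4.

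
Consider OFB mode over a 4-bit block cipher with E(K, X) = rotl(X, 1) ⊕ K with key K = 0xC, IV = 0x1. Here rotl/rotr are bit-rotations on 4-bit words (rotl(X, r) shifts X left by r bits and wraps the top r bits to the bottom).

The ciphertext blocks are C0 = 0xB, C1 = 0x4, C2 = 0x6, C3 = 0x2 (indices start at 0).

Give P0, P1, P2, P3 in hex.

P0 = 0x5, P1 = 0x5, P2 = 0x8, P3 = 0x3

OFB decryption: S_i = E(K, S_{i−1}) with S_{−1} = IV; P_i = C_i ⊕ S_i.
P0: S = E(K, 0x1) = 0xE; 0xB ⊕ 0xE = 0x5.
P1: S = E(K, 0xE) = 0x1; 0x4 ⊕ 0x1 = 0x5.
P2: S = E(K, 0x1) = 0xE; 0x6 ⊕ 0xE = 0x8.
P3: S = E(K, 0xE) = 0x1; 0x2 ⊕ 0x1 = 0x3.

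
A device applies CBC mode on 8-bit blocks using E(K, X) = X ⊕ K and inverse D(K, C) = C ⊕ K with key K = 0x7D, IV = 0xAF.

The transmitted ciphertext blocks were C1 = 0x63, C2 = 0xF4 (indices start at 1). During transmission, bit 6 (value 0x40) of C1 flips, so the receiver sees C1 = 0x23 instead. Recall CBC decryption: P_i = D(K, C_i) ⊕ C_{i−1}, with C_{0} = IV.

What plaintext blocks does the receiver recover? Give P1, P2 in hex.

P1 = 0xF1, P2 = 0xAA

Only C1 changed, to 0x23. In CBC, a change in C_i garbles P_i and flips the same bit in P_{i+1}. Decrypting the received ciphertext:
P1: D(K, 0x23) = 0x5E; 0x5E ⊕ 0xAF = 0xF1.
P2: D(K, 0xF4) = 0x89; 0x89 ⊕ 0x23 = 0xAA.
Blocks that differ from the original plaintext: P1, P2.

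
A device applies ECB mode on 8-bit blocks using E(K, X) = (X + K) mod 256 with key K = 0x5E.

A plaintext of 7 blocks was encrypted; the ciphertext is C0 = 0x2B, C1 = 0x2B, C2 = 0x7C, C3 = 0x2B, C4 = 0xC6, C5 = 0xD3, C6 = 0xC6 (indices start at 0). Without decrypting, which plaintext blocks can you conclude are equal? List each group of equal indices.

ECB encrypts each block independently with the same key, so equal ciphertext blocks imply equal plaintext blocks.
C0 = C1 = C3 = 0x2B, so P0 = P1 = P3.
C4 = C6 = 0xC6, so P4 = P6.

P0 = P1 = P3; P4 = P6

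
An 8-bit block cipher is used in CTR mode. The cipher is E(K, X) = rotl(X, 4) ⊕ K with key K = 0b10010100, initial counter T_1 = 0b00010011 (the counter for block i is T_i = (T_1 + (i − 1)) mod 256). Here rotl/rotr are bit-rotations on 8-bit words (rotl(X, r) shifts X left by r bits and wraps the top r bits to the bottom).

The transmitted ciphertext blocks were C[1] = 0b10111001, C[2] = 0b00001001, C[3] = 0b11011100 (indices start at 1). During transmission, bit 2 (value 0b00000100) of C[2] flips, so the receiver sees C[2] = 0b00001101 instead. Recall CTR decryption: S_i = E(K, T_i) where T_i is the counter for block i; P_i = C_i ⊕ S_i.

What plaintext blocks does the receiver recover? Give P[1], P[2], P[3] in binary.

Only C[2] changed, to 0b00001101. In CTR, a change in C_i flips the same bit in P_i only; the keystream is unaffected. Decrypting the received ciphertext:
P[1]: T = 0b00010011, S = E(K, T) = 0b10100101; 0b10111001 ⊕ 0b10100101 = 0b00011100.
P[2]: T = 0b00010100, S = E(K, T) = 0b11010101; 0b00001101 ⊕ 0b11010101 = 0b11011000.
P[3]: T = 0b00010101, S = E(K, T) = 0b11000101; 0b11011100 ⊕ 0b11000101 = 0b00011001.
Blocks that differ from the original plaintext: P[2].

P[1] = 0b00011100, P[2] = 0b11011000, P[3] = 0b00011001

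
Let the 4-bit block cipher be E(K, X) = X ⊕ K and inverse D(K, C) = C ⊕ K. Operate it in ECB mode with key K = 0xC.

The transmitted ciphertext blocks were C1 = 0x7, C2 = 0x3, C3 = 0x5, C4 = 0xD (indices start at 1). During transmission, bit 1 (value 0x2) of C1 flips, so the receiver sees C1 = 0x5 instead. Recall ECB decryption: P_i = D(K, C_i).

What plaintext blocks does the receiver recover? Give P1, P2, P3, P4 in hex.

Only C1 changed, to 0x5. In ECB, a change in C_i affects only P_i. Decrypting the received ciphertext:
P1: D(K, 0x5) = 0x9.
P2: D(K, 0x3) = 0xF.
P3: D(K, 0x5) = 0x9.
P4: D(K, 0xD) = 0x1.
Blocks that differ from the original plaintext: P1.

P1 = 0x9, P2 = 0xF, P3 = 0x9, P4 = 0x1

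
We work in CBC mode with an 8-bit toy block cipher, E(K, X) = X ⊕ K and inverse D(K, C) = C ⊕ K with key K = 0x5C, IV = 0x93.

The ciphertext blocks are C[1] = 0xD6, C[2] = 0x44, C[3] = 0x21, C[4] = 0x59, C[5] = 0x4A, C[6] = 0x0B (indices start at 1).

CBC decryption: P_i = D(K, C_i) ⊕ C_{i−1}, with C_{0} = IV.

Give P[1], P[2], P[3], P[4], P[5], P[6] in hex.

P[1] = 0x19, P[2] = 0xCE, P[3] = 0x39, P[4] = 0x24, P[5] = 0x4F, P[6] = 0x1D

P[1]: D(K, 0xD6) = 0x8A; 0x8A ⊕ 0x93 = 0x19.
P[2]: D(K, 0x44) = 0x18; 0x18 ⊕ 0xD6 = 0xCE.
P[3]: D(K, 0x21) = 0x7D; 0x7D ⊕ 0x44 = 0x39.
P[4]: D(K, 0x59) = 0x05; 0x05 ⊕ 0x21 = 0x24.
P[5]: D(K, 0x4A) = 0x16; 0x16 ⊕ 0x59 = 0x4F.
P[6]: D(K, 0x0B) = 0x57; 0x57 ⊕ 0x4A = 0x1D.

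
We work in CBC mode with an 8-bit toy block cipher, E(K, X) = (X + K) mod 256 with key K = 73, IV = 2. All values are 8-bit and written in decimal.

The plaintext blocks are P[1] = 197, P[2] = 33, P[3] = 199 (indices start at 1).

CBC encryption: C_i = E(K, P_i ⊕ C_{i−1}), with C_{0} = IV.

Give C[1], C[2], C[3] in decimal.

C[1] = 16, C[2] = 122, C[3] = 6

C[1]: P[1] ⊕ 2 = 199; E(K, 199) = 16.
C[2]: P[2] ⊕ 16 = 49; E(K, 49) = 122.
C[3]: P[3] ⊕ 122 = 189; E(K, 189) = 6.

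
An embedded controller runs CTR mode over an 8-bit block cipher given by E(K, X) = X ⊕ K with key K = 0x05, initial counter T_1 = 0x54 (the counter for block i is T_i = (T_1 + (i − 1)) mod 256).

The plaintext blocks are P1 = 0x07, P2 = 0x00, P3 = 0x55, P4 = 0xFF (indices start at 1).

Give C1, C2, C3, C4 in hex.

C1 = 0x56, C2 = 0x50, C3 = 0x06, C4 = 0xAD

CTR encryption: S_i = E(K, T_i) where T_i is the counter for block i; C_i = P_i ⊕ S_i.
C1: T = 0x54, S = E(K, T) = 0x51; 0x07 ⊕ 0x51 = 0x56.
C2: T = 0x55, S = E(K, T) = 0x50; 0x00 ⊕ 0x50 = 0x50.
C3: T = 0x56, S = E(K, T) = 0x53; 0x55 ⊕ 0x53 = 0x06.
C4: T = 0x57, S = E(K, T) = 0x52; 0xFF ⊕ 0x52 = 0xAD.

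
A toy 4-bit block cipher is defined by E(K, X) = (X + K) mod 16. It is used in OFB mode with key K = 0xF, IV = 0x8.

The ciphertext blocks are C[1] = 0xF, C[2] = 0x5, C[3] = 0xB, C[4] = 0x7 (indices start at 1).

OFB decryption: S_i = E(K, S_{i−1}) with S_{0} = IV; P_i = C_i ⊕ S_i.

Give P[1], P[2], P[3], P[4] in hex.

P[1]: S = E(K, 0x8) = 0x7; 0xF ⊕ 0x7 = 0x8.
P[2]: S = E(K, 0x7) = 0x6; 0x5 ⊕ 0x6 = 0x3.
P[3]: S = E(K, 0x6) = 0x5; 0xB ⊕ 0x5 = 0xE.
P[4]: S = E(K, 0x5) = 0x4; 0x7 ⊕ 0x4 = 0x3.

P[1] = 0x8, P[2] = 0x3, P[3] = 0xE, P[4] = 0x3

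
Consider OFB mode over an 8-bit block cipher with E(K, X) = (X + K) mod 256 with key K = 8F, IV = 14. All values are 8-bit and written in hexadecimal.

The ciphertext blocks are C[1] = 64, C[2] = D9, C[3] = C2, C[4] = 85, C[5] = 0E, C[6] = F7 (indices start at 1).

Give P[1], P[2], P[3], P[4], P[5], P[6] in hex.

OFB decryption: S_i = E(K, S_{i−1}) with S_{0} = IV; P_i = C_i ⊕ S_i.
P[1]: S = E(K, 14) = A3; 64 ⊕ A3 = C7.
P[2]: S = E(K, A3) = 32; D9 ⊕ 32 = EB.
P[3]: S = E(K, 32) = C1; C2 ⊕ C1 = 03.
P[4]: S = E(K, C1) = 50; 85 ⊕ 50 = D5.
P[5]: S = E(K, 50) = DF; 0E ⊕ DF = D1.
P[6]: S = E(K, DF) = 6E; F7 ⊕ 6E = 99.

P[1] = C7, P[2] = EB, P[3] = 03, P[4] = D5, P[5] = D1, P[6] = 99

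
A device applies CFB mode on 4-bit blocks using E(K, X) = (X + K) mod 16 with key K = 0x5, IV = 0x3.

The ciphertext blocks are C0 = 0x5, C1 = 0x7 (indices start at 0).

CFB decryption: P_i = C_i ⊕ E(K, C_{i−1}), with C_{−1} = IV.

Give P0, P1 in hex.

P0 = 0xD, P1 = 0xD

P0: E(K, 0x3) = 0x8; 0x5 ⊕ 0x8 = 0xD.
P1: E(K, 0x5) = 0xA; 0x7 ⊕ 0xA = 0xD.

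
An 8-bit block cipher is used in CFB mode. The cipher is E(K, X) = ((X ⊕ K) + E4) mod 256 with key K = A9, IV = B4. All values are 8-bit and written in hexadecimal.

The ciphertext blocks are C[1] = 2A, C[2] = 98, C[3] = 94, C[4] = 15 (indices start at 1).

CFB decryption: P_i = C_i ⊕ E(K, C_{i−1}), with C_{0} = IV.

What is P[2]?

P[2]: E(K, 2A) = 67; 98 ⊕ 67 = FF.

P[2] = FF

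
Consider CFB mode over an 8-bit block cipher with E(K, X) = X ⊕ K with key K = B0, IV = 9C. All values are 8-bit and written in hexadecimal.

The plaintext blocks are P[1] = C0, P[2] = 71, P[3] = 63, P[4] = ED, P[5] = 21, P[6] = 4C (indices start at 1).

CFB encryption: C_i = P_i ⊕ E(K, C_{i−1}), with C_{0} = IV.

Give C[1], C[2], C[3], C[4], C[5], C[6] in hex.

C[1] = EC, C[2] = 2D, C[3] = FE, C[4] = A3, C[5] = 32, C[6] = CE

C[1]: E(K, 9C) = 2C; C0 ⊕ 2C = EC.
C[2]: E(K, EC) = 5C; 71 ⊕ 5C = 2D.
C[3]: E(K, 2D) = 9D; 63 ⊕ 9D = FE.
C[4]: E(K, FE) = 4E; ED ⊕ 4E = A3.
C[5]: E(K, A3) = 13; 21 ⊕ 13 = 32.
C[6]: E(K, 32) = 82; 4C ⊕ 82 = CE.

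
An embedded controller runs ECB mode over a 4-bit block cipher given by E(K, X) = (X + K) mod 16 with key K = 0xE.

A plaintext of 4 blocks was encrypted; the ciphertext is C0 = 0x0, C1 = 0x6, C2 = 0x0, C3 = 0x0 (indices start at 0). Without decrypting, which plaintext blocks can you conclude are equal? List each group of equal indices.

P0 = P2 = P3

ECB encrypts each block independently with the same key, so equal ciphertext blocks imply equal plaintext blocks.
C0 = C2 = C3 = 0x0, so P0 = P2 = P3.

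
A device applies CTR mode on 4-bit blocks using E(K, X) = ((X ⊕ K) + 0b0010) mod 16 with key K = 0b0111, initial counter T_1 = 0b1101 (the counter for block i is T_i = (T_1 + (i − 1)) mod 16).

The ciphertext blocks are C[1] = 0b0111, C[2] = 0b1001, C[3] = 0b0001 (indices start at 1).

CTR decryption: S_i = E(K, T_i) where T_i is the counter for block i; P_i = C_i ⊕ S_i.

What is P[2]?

P[2] = 0b0010

P[2]: T = 0b1110, S = E(K, T) = 0b1011; 0b1001 ⊕ 0b1011 = 0b0010.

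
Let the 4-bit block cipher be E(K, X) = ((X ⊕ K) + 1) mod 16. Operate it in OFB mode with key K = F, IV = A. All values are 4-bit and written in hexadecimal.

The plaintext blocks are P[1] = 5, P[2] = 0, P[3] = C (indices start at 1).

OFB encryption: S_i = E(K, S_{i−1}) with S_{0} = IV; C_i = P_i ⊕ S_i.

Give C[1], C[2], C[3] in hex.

C[1] = 3, C[2] = A, C[3] = A

C[1]: S = E(K, A) = 6; 5 ⊕ 6 = 3.
C[2]: S = E(K, 6) = A; 0 ⊕ A = A.
C[3]: S = E(K, A) = 6; C ⊕ 6 = A.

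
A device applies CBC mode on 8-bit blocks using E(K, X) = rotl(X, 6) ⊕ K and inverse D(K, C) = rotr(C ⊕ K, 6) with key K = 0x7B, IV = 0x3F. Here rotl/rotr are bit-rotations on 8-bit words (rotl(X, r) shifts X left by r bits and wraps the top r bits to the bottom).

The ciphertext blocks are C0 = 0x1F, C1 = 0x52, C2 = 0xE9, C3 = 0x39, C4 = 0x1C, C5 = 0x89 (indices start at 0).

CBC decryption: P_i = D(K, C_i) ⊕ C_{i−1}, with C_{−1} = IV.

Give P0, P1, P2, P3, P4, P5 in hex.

P0 = 0xAE, P1 = 0xBB, P2 = 0x18, P3 = 0xE0, P4 = 0xA4, P5 = 0xD7

P0: D(K, 0x1F) = 0x91; 0x91 ⊕ 0x3F = 0xAE.
P1: D(K, 0x52) = 0xA4; 0xA4 ⊕ 0x1F = 0xBB.
P2: D(K, 0xE9) = 0x4A; 0x4A ⊕ 0x52 = 0x18.
P3: D(K, 0x39) = 0x09; 0x09 ⊕ 0xE9 = 0xE0.
P4: D(K, 0x1C) = 0x9D; 0x9D ⊕ 0x39 = 0xA4.
P5: D(K, 0x89) = 0xCB; 0xCB ⊕ 0x1C = 0xD7.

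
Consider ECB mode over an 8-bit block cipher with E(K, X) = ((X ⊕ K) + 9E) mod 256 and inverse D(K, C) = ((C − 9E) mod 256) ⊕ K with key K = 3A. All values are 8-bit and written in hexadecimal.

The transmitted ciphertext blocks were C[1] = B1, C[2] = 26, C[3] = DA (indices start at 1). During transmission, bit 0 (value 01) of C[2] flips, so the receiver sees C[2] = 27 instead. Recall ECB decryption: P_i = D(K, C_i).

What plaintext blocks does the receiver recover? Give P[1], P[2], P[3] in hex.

Only C[2] changed, to 27. In ECB, a change in C_i affects only P_i. Decrypting the received ciphertext:
P[1]: D(K, B1) = 29.
P[2]: D(K, 27) = B3.
P[3]: D(K, DA) = 06.
Blocks that differ from the original plaintext: P[2].

P[1] = 29, P[2] = B3, P[3] = 06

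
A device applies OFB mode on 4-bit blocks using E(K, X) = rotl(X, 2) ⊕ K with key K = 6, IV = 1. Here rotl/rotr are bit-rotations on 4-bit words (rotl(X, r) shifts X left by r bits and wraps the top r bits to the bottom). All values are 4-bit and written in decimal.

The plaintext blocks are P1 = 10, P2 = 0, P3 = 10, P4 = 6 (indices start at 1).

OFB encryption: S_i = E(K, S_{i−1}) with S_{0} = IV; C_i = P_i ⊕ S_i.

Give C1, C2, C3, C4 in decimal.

C1: S = E(K, 1) = 2; 10 ⊕ 2 = 8.
C2: S = E(K, 2) = 14; 0 ⊕ 14 = 14.
C3: S = E(K, 14) = 13; 10 ⊕ 13 = 7.
C4: S = E(K, 13) = 1; 6 ⊕ 1 = 7.

C1 = 8, C2 = 14, C3 = 7, C4 = 7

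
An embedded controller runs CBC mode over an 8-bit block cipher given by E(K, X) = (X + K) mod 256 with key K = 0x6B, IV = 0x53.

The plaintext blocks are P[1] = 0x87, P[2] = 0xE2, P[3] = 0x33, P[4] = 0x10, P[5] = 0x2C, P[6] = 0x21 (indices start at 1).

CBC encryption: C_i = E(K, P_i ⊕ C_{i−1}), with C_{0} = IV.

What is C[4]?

C[1]: P[1] ⊕ 0x53 = 0xD4; E(K, 0xD4) = 0x3F.
C[2]: P[2] ⊕ 0x3F = 0xDD; E(K, 0xDD) = 0x48.
C[3]: P[3] ⊕ 0x48 = 0x7B; E(K, 0x7B) = 0xE6.
C[4]: P[4] ⊕ 0xE6 = 0xF6; E(K, 0xF6) = 0x61.

C[4] = 0x61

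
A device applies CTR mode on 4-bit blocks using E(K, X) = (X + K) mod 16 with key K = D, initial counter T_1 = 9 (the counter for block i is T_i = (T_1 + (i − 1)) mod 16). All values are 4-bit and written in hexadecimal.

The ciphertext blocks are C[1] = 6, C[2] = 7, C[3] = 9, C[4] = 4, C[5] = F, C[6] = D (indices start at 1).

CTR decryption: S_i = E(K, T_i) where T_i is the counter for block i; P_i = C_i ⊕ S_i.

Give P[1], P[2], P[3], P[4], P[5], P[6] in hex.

P[1]: T = 9, S = E(K, T) = 6; 6 ⊕ 6 = 0.
P[2]: T = A, S = E(K, T) = 7; 7 ⊕ 7 = 0.
P[3]: T = B, S = E(K, T) = 8; 9 ⊕ 8 = 1.
P[4]: T = C, S = E(K, T) = 9; 4 ⊕ 9 = D.
P[5]: T = D, S = E(K, T) = A; F ⊕ A = 5.
P[6]: T = E, S = E(K, T) = B; D ⊕ B = 6.

P[1] = 0, P[2] = 0, P[3] = 1, P[4] = D, P[5] = 5, P[6] = 6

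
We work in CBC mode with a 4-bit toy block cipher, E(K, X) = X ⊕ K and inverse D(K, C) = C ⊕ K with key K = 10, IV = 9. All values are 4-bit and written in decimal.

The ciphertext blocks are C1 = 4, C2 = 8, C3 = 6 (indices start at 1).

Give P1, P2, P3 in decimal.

CBC decryption: P_i = D(K, C_i) ⊕ C_{i−1}, with C_{0} = IV.
P1: D(K, 4) = 14; 14 ⊕ 9 = 7.
P2: D(K, 8) = 2; 2 ⊕ 4 = 6.
P3: D(K, 6) = 12; 12 ⊕ 8 = 4.

P1 = 7, P2 = 6, P3 = 4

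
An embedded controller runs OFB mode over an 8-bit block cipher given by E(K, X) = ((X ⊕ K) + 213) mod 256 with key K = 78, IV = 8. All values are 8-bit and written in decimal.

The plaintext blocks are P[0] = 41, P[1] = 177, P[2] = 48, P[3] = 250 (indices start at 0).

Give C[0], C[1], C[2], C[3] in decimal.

C[0] = 50, C[1] = 155, C[2] = 9, C[3] = 182

OFB encryption: S_i = E(K, S_{i−1}) with S_{−1} = IV; C_i = P_i ⊕ S_i.
C[0]: S = E(K, 8) = 27; 41 ⊕ 27 = 50.
C[1]: S = E(K, 27) = 42; 177 ⊕ 42 = 155.
C[2]: S = E(K, 42) = 57; 48 ⊕ 57 = 9.
C[3]: S = E(K, 57) = 76; 250 ⊕ 76 = 182.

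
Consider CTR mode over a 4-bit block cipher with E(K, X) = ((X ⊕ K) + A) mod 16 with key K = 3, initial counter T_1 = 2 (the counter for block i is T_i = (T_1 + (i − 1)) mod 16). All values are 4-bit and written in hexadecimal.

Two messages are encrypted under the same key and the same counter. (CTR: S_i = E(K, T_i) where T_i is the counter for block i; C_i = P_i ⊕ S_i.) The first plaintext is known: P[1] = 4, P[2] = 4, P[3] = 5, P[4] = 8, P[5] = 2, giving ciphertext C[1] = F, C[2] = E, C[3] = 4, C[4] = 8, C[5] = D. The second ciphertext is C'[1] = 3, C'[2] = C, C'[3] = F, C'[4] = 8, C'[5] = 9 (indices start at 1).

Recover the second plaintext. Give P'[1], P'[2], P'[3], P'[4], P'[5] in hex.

In CTR with a reused counter, both messages share the same keystream S_i, so C_i ⊕ C'_i = P_i ⊕ P'_i and thus P'_i = P_i ⊕ C_i ⊕ C'_i.
P'[1]: 4 ⊕ F ⊕ 3 = 8.
P'[2]: 4 ⊕ E ⊕ C = 6.
P'[3]: 5 ⊕ 4 ⊕ F = E.
P'[4]: 8 ⊕ 8 ⊕ 8 = 8.
P'[5]: 2 ⊕ D ⊕ 9 = 6.

P'[1] = 8, P'[2] = 6, P'[3] = E, P'[4] = 8, P'[5] = 6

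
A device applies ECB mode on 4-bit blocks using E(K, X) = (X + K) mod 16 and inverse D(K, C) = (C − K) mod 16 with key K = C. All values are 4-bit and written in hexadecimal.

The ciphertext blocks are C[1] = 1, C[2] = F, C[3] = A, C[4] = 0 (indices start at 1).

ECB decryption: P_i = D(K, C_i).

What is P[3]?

P[3]: D(K, A) = E.

P[3] = E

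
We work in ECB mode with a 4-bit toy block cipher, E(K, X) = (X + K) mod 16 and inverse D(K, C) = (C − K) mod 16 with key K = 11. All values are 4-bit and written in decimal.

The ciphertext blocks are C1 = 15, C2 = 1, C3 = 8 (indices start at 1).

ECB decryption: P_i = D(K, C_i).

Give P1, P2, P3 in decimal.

P1: D(K, 15) = 4.
P2: D(K, 1) = 6.
P3: D(K, 8) = 13.

P1 = 4, P2 = 6, P3 = 13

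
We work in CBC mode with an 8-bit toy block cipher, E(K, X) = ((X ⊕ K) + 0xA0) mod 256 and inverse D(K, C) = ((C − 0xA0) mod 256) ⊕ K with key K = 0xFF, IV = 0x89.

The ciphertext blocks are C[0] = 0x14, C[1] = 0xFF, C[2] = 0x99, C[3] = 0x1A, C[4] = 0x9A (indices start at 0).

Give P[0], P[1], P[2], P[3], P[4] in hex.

CBC decryption: P_i = D(K, C_i) ⊕ C_{i−1}, with C_{−1} = IV.
P[0]: D(K, 0x14) = 0x8B; 0x8B ⊕ 0x89 = 0x02.
P[1]: D(K, 0xFF) = 0xA0; 0xA0 ⊕ 0x14 = 0xB4.
P[2]: D(K, 0x99) = 0x06; 0x06 ⊕ 0xFF = 0xF9.
P[3]: D(K, 0x1A) = 0x85; 0x85 ⊕ 0x99 = 0x1C.
P[4]: D(K, 0x9A) = 0x05; 0x05 ⊕ 0x1A = 0x1F.

P[0] = 0x02, P[1] = 0xB4, P[2] = 0xF9, P[3] = 0x1C, P[4] = 0x1F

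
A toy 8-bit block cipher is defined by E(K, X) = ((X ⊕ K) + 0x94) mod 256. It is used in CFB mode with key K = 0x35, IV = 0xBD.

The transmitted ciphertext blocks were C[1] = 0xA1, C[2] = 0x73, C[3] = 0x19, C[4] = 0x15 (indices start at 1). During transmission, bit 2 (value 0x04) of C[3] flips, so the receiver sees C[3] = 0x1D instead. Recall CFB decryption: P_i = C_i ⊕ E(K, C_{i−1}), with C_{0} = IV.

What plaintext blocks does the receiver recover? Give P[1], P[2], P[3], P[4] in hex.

P[1] = 0xBD, P[2] = 0x5B, P[3] = 0xC7, P[4] = 0xA9

Only C[3] changed, to 0x1D. In CFB, a change in C_i flips the same bit in P_i and garbles P_{i+1}. Decrypting the received ciphertext:
P[1]: E(K, 0xBD) = 0x1C; 0xA1 ⊕ 0x1C = 0xBD.
P[2]: E(K, 0xA1) = 0x28; 0x73 ⊕ 0x28 = 0x5B.
P[3]: E(K, 0x73) = 0xDA; 0x1D ⊕ 0xDA = 0xC7.
P[4]: E(K, 0x1D) = 0xBC; 0x15 ⊕ 0xBC = 0xA9.
Blocks that differ from the original plaintext: P[3], P[4].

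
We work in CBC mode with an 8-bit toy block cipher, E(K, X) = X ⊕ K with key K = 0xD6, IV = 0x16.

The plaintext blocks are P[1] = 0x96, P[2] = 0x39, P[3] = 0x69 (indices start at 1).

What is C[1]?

C[1] = 0x56

CBC encryption: C_i = E(K, P_i ⊕ C_{i−1}), with C_{0} = IV.
C[1]: P[1] ⊕ 0x16 = 0x80; E(K, 0x80) = 0x56.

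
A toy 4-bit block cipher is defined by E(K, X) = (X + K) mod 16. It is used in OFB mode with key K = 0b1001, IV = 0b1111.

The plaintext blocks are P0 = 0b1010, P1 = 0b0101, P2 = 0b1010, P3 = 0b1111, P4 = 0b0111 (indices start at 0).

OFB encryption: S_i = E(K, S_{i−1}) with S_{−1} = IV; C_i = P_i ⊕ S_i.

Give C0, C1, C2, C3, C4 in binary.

C0 = 0b0010, C1 = 0b0100, C2 = 0b0000, C3 = 0b1100, C4 = 0b1011

C0: S = E(K, 0b1111) = 0b1000; 0b1010 ⊕ 0b1000 = 0b0010.
C1: S = E(K, 0b1000) = 0b0001; 0b0101 ⊕ 0b0001 = 0b0100.
C2: S = E(K, 0b0001) = 0b1010; 0b1010 ⊕ 0b1010 = 0b0000.
C3: S = E(K, 0b1010) = 0b0011; 0b1111 ⊕ 0b0011 = 0b1100.
C4: S = E(K, 0b0011) = 0b1100; 0b0111 ⊕ 0b1100 = 0b1011.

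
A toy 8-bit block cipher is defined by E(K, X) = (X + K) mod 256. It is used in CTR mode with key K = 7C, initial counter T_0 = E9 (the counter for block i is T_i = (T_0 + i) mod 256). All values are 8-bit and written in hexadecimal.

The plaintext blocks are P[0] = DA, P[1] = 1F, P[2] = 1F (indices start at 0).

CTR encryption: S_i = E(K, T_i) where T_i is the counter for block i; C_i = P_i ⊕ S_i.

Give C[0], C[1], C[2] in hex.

C[0]: T = E9, S = E(K, T) = 65; DA ⊕ 65 = BF.
C[1]: T = EA, S = E(K, T) = 66; 1F ⊕ 66 = 79.
C[2]: T = EB, S = E(K, T) = 67; 1F ⊕ 67 = 78.

C[0] = BF, C[1] = 79, C[2] = 78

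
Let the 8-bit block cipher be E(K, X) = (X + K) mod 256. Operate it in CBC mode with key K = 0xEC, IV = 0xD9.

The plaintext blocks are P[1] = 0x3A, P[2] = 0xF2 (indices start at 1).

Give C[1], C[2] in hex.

CBC encryption: C_i = E(K, P_i ⊕ C_{i−1}), with C_{0} = IV.
C[1]: P[1] ⊕ 0xD9 = 0xE3; E(K, 0xE3) = 0xCF.
C[2]: P[2] ⊕ 0xCF = 0x3D; E(K, 0x3D) = 0x29.

C[1] = 0xCF, C[2] = 0x29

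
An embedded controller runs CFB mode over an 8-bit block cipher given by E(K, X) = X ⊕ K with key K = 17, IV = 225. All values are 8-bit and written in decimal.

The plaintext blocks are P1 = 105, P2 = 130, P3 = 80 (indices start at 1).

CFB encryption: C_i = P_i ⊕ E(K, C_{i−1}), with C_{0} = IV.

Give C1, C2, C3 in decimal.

C1 = 153, C2 = 10, C3 = 75

C1: E(K, 225) = 240; 105 ⊕ 240 = 153.
C2: E(K, 153) = 136; 130 ⊕ 136 = 10.
C3: E(K, 10) = 27; 80 ⊕ 27 = 75.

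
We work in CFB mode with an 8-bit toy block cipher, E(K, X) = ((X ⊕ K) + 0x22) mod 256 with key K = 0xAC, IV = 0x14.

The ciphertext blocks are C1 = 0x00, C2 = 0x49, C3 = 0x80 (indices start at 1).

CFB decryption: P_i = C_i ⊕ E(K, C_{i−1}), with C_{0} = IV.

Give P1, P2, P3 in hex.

P1 = 0xDA, P2 = 0x87, P3 = 0x87

P1: E(K, 0x14) = 0xDA; 0x00 ⊕ 0xDA = 0xDA.
P2: E(K, 0x00) = 0xCE; 0x49 ⊕ 0xCE = 0x87.
P3: E(K, 0x49) = 0x07; 0x80 ⊕ 0x07 = 0x87.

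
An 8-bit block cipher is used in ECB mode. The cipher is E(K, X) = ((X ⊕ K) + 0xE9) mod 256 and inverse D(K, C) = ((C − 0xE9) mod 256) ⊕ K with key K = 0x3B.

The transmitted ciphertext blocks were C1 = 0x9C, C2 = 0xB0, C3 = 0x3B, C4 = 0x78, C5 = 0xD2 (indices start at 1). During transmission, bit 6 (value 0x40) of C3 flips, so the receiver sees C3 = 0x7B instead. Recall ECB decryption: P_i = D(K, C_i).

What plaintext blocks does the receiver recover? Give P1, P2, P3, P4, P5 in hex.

Only C3 changed, to 0x7B. In ECB, a change in C_i affects only P_i. Decrypting the received ciphertext:
P1: D(K, 0x9C) = 0x88.
P2: D(K, 0xB0) = 0xFC.
P3: D(K, 0x7B) = 0xA9.
P4: D(K, 0x78) = 0xB4.
P5: D(K, 0xD2) = 0xD2.
Blocks that differ from the original plaintext: P3.

P1 = 0x88, P2 = 0xFC, P3 = 0xA9, P4 = 0xB4, P5 = 0xD2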